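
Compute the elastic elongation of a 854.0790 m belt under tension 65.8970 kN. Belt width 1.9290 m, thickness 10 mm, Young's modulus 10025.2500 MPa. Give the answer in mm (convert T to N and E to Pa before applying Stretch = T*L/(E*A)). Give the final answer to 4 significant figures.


A = 1.9290 * 0.01 = 0.01929 m^2
Stretch = 65.8970*1000 * 854.0790 / (10025.2500e6 * 0.01929) * 1000
Stretch = 291.0 mm


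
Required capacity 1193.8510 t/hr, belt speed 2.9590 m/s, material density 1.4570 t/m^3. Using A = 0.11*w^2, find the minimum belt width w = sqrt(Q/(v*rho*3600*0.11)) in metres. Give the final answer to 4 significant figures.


A_req = 1193.8510 / (2.9590 * 1.4570 * 3600) = 0.0769207 m^2
w = sqrt(0.0769207 / 0.11)
w = 0.8362 m


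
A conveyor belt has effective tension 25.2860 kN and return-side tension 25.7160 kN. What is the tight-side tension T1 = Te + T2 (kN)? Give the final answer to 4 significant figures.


T1 = Te + T2 = 25.2860 + 25.7160
T1 = 51.00 kN


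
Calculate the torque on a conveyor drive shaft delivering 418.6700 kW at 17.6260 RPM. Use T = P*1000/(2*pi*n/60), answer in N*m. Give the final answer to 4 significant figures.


omega = 2*pi*17.6260/60 = 1.84579 rad/s
T = 418.6700*1000 / 1.84579
T = 226800 N*m


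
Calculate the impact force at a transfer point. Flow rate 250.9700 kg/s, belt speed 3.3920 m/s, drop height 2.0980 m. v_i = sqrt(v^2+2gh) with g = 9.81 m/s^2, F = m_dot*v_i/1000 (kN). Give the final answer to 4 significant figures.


v_i = sqrt(3.3920^2 + 2*9.81*2.0980) = 7.2573 m/s
F = 250.9700 * 7.2573 / 1000
F = 1.821 kN


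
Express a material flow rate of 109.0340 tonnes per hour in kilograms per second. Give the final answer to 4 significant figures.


m_dot = 109.0340 * 1000 / 3600
m_dot = 30.29 kg/s


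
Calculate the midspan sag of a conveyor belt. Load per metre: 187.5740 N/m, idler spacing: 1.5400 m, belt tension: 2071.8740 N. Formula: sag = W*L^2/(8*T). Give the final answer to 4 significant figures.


sag = 187.5740 * 1.5400^2 / (8 * 2071.8740)
sag = 0.02684 m


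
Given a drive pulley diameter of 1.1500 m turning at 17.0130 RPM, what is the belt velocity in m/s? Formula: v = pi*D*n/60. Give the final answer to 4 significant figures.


v = pi * 1.1500 * 17.0130 / 60
v = 1.024 m/s


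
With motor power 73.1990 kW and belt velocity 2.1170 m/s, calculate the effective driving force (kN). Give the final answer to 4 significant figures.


Te = P / v = 73.1990 / 2.1170
Te = 34.58 kN


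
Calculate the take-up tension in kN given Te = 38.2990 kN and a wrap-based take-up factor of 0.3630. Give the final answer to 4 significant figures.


T_tu = 38.2990 * 0.3630
T_tu = 13.90 kN


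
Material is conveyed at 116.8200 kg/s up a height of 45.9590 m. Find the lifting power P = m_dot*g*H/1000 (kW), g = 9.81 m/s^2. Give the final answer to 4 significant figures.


P = 116.8200 * 9.81 * 45.9590 / 1000
P = 52.67 kW


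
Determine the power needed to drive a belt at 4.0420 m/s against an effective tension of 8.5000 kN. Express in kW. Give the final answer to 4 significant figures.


P = Te * v = 8.5000 * 4.0420
P = 34.36 kW


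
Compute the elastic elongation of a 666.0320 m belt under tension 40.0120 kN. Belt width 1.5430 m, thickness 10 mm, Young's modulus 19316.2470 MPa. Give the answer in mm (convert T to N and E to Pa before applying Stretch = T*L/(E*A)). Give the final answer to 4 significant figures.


A = 1.5430 * 0.01 = 0.01543 m^2
Stretch = 40.0120*1000 * 666.0320 / (19316.2470e6 * 0.01543) * 1000
Stretch = 89.41 mm


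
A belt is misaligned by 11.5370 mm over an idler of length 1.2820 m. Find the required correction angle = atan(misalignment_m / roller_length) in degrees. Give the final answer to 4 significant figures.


misalign_m = 11.5370 / 1000 = 0.011537 m
angle = atan(0.011537 / 1.2820)
angle = 0.5156 deg


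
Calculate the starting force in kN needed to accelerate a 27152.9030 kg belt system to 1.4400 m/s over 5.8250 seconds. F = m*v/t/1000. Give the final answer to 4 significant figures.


F = 27152.9030 * 1.4400 / 5.8250 / 1000
F = 6.712 kN


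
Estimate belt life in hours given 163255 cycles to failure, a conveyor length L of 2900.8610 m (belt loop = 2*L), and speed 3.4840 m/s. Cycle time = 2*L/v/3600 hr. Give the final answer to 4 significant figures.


cycle_time = 2 * 2900.8610 / 3.4840 / 3600 = 0.462569 hr
life = 163255 * 0.462569 = 75520 hours


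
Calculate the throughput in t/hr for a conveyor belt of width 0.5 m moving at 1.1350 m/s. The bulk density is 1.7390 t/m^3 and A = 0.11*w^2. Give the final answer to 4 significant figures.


A = 0.11 * 0.5^2 = 0.0275 m^2
C = 0.0275 * 1.1350 * 1.7390 * 3600
C = 195.4 t/hr


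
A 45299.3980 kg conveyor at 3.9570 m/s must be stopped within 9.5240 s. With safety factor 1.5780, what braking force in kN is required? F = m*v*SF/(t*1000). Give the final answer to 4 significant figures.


F = 45299.3980 * 3.9570 / 9.5240 * 1.5780 / 1000
F = 29.70 kN


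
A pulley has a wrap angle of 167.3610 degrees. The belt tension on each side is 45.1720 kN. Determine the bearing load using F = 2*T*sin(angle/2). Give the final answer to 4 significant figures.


F = 2 * 45.1720 * sin(167.3610/2 deg)
F = 89.80 kN


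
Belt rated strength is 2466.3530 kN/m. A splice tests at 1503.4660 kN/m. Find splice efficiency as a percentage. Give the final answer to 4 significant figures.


Eff = 1503.4660 / 2466.3530 * 100
Eff = 60.96 %


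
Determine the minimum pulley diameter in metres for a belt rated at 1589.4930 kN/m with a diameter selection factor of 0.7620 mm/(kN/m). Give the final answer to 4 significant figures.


D = 1589.4930 * 0.7620 / 1000
D = 1.211 m


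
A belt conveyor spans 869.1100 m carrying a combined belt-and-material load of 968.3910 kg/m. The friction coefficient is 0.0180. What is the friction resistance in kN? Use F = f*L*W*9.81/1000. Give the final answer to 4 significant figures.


F = 0.0180 * 869.1100 * 968.3910 * 9.81 / 1000
F = 148.6 kN


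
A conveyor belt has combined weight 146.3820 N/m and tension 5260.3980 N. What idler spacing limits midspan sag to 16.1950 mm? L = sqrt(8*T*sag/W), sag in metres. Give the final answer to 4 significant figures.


sag = 16.1950/1000 = 0.016195 m
L = sqrt(8 * 5260.3980 * 0.016195 / 146.3820)
L = 2.158 m


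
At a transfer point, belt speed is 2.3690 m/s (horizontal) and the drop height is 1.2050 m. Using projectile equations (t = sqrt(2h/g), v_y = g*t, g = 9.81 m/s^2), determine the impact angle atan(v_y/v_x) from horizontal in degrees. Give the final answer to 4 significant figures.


t = sqrt(2*1.2050/9.81) = 0.495649 s
v_y = 9.81 * 0.495649 = 4.86232 m/s
angle = atan(4.86232 / 2.3690) = 64.02 deg


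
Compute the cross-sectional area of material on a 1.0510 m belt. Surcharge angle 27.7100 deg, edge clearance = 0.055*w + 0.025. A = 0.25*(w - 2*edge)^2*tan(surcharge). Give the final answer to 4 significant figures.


edge = 0.055*1.0510 + 0.025 = 0.082805 m
ew = 1.0510 - 2*0.082805 = 0.88539 m
A = 0.25 * 0.88539^2 * tan(27.7100 deg)
A = 0.1029 m^2


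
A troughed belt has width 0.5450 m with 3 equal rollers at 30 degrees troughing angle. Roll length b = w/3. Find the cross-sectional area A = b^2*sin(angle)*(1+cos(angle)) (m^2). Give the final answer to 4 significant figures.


b = 0.5450/3 = 0.181667 m
A = 0.181667^2 * sin(30 deg) * (1 + cos(30 deg))
A = 0.03079 m^2


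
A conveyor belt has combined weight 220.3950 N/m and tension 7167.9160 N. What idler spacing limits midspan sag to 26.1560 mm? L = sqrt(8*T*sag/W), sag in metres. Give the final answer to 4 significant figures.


sag = 26.1560/1000 = 0.026156 m
L = sqrt(8 * 7167.9160 * 0.026156 / 220.3950)
L = 2.609 m


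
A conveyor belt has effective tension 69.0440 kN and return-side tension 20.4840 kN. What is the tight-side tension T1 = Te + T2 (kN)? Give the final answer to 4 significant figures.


T1 = Te + T2 = 69.0440 + 20.4840
T1 = 89.53 kN


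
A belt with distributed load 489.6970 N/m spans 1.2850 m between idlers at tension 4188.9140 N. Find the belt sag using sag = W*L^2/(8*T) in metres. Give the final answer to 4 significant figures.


sag = 489.6970 * 1.2850^2 / (8 * 4188.9140)
sag = 0.02413 m


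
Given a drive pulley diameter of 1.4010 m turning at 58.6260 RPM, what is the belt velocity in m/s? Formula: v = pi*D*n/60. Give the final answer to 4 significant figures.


v = pi * 1.4010 * 58.6260 / 60
v = 4.301 m/s


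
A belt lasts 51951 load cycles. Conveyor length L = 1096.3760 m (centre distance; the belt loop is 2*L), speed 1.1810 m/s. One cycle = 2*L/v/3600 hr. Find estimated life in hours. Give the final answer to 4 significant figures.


cycle_time = 2 * 1096.3760 / 1.1810 / 3600 = 0.515747 hr
life = 51951 * 0.515747 = 26790 hours


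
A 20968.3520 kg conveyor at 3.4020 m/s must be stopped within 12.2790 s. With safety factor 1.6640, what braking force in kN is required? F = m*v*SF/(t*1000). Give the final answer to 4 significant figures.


F = 20968.3520 * 3.4020 / 12.2790 * 1.6640 / 1000
F = 9.667 kN


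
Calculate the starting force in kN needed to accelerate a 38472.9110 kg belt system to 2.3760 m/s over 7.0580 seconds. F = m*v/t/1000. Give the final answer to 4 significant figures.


F = 38472.9110 * 2.3760 / 7.0580 / 1000
F = 12.95 kN


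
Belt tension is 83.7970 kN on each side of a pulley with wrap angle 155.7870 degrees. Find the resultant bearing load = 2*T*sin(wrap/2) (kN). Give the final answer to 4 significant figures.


F = 2 * 83.7970 * sin(155.7870/2 deg)
F = 163.9 kN


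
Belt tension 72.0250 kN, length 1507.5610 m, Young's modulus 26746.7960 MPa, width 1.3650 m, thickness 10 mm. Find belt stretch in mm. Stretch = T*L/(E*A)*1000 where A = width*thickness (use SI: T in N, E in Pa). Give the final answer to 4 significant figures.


A = 1.3650 * 0.01 = 0.01365 m^2
Stretch = 72.0250*1000 * 1507.5610 / (26746.7960e6 * 0.01365) * 1000
Stretch = 297.4 mm


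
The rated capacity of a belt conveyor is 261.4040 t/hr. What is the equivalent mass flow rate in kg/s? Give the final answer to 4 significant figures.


m_dot = 261.4040 * 1000 / 3600
m_dot = 72.61 kg/s


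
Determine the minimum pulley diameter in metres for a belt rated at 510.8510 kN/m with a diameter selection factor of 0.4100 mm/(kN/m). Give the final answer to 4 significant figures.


D = 510.8510 * 0.4100 / 1000
D = 0.2094 m


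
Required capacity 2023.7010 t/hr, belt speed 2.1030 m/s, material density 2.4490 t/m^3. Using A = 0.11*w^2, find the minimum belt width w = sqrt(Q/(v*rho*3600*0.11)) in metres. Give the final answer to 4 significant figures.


A_req = 2023.7010 / (2.1030 * 2.4490 * 3600) = 0.109148 m^2
w = sqrt(0.109148 / 0.11)
w = 0.9961 m


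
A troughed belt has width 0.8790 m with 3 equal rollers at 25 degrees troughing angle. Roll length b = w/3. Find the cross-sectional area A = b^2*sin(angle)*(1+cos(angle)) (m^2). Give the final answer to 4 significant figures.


b = 0.8790/3 = 0.293 m
A = 0.293^2 * sin(25 deg) * (1 + cos(25 deg))
A = 0.06916 m^2


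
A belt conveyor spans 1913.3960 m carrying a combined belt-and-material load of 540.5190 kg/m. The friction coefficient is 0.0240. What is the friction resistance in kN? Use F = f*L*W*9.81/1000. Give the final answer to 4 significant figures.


F = 0.0240 * 1913.3960 * 540.5190 * 9.81 / 1000
F = 243.5 kN


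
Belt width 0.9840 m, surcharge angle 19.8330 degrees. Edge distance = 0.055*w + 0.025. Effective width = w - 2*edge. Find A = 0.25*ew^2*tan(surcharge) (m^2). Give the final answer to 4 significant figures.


edge = 0.055*0.9840 + 0.025 = 0.07912 m
ew = 0.9840 - 2*0.07912 = 0.82576 m
A = 0.25 * 0.82576^2 * tan(19.8330 deg)
A = 0.06148 m^2


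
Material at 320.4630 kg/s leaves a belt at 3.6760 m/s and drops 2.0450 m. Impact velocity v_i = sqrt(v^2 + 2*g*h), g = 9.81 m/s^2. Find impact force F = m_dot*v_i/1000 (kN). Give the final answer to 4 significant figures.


v_i = sqrt(3.6760^2 + 2*9.81*2.0450) = 7.32365 m/s
F = 320.4630 * 7.32365 / 1000
F = 2.347 kN


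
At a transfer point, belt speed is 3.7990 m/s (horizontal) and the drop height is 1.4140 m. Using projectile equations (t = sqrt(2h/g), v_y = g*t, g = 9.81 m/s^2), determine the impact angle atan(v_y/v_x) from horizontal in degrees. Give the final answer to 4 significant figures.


t = sqrt(2*1.4140/9.81) = 0.536915 s
v_y = 9.81 * 0.536915 = 5.26714 m/s
angle = atan(5.26714 / 3.7990) = 54.20 deg


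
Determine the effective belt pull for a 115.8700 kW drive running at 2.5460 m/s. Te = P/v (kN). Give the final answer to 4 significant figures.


Te = P / v = 115.8700 / 2.5460
Te = 45.51 kN


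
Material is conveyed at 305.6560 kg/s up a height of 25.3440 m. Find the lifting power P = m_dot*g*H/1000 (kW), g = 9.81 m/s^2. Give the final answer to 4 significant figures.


P = 305.6560 * 9.81 * 25.3440 / 1000
P = 75.99 kW


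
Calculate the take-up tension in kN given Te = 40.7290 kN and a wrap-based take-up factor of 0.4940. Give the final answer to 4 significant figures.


T_tu = 40.7290 * 0.4940
T_tu = 20.12 kN


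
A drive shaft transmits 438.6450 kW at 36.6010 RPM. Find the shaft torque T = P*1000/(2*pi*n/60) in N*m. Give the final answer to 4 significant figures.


omega = 2*pi*36.6010/60 = 3.83285 rad/s
T = 438.6450*1000 / 3.83285
T = 114400 N*m


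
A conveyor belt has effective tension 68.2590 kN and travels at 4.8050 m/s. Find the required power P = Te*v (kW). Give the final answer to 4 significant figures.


P = Te * v = 68.2590 * 4.8050
P = 328.0 kW


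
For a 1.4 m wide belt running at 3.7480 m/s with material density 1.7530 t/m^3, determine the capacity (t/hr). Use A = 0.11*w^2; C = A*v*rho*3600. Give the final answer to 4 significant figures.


A = 0.11 * 1.4^2 = 0.2156 m^2
C = 0.2156 * 3.7480 * 1.7530 * 3600
C = 5100 t/hr


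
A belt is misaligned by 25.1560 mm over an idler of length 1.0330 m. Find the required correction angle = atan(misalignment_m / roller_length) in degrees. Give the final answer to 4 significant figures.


misalign_m = 25.1560 / 1000 = 0.025156 m
angle = atan(0.025156 / 1.0330)
angle = 1.395 deg


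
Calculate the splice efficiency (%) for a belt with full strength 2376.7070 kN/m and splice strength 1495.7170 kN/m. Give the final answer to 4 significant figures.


Eff = 1495.7170 / 2376.7070 * 100
Eff = 62.93 %


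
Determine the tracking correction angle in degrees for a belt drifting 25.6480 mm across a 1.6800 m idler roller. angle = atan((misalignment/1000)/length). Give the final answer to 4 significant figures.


misalign_m = 25.6480 / 1000 = 0.025648 m
angle = atan(0.025648 / 1.6800)
angle = 0.8746 deg


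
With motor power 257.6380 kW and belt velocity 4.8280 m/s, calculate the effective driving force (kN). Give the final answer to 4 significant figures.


Te = P / v = 257.6380 / 4.8280
Te = 53.36 kN


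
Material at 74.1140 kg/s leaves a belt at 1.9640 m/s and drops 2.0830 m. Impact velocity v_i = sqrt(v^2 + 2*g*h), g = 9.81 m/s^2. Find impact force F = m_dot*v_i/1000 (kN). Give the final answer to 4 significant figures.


v_i = sqrt(1.9640^2 + 2*9.81*2.0830) = 6.68773 m/s
F = 74.1140 * 6.68773 / 1000
F = 0.4957 kN


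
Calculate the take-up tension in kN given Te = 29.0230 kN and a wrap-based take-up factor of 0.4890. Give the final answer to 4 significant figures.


T_tu = 29.0230 * 0.4890
T_tu = 14.19 kN


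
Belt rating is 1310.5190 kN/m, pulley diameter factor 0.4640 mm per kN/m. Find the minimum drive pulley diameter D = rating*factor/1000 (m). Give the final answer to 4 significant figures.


D = 1310.5190 * 0.4640 / 1000
D = 0.6081 m


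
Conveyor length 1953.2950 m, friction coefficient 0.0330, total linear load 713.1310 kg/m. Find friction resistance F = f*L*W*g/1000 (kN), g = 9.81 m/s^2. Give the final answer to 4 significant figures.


F = 0.0330 * 1953.2950 * 713.1310 * 9.81 / 1000
F = 450.9 kN


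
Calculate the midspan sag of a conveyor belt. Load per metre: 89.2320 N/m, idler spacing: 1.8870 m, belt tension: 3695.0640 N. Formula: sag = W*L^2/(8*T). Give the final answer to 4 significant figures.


sag = 89.2320 * 1.8870^2 / (8 * 3695.0640)
sag = 0.01075 m


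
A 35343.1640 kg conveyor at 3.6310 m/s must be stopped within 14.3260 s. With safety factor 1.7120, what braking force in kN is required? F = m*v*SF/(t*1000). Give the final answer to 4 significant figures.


F = 35343.1640 * 3.6310 / 14.3260 * 1.7120 / 1000
F = 15.34 kN


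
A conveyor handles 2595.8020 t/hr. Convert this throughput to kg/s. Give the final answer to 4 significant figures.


m_dot = 2595.8020 * 1000 / 3600
m_dot = 721.1 kg/s


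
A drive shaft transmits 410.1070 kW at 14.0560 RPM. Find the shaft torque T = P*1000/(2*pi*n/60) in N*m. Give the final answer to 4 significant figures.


omega = 2*pi*14.0560/60 = 1.47194 rad/s
T = 410.1070*1000 / 1.47194
T = 278600 N*m


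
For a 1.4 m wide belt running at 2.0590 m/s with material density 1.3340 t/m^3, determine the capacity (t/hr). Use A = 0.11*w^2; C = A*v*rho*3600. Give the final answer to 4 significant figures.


A = 0.11 * 1.4^2 = 0.2156 m^2
C = 0.2156 * 2.0590 * 1.3340 * 3600
C = 2132 t/hr


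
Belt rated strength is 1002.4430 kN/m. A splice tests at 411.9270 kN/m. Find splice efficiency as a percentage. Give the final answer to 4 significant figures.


Eff = 411.9270 / 1002.4430 * 100
Eff = 41.09 %


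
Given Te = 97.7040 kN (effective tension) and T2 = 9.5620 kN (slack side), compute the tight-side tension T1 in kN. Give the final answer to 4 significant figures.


T1 = Te + T2 = 97.7040 + 9.5620
T1 = 107.3 kN


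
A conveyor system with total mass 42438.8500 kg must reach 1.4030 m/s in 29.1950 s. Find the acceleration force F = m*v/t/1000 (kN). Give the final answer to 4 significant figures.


F = 42438.8500 * 1.4030 / 29.1950 / 1000
F = 2.039 kN


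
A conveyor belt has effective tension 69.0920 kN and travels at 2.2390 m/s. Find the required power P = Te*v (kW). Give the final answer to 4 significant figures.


P = Te * v = 69.0920 * 2.2390
P = 154.7 kW


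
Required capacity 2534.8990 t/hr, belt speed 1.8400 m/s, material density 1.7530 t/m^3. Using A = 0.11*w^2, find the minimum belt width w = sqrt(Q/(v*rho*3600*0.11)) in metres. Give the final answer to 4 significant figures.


A_req = 2534.8990 / (1.8400 * 1.7530 * 3600) = 0.218302 m^2
w = sqrt(0.218302 / 0.11)
w = 1.409 m


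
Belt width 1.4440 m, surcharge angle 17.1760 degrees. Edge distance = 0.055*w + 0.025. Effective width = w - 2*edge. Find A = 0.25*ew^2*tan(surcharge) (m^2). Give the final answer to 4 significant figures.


edge = 0.055*1.4440 + 0.025 = 0.10442 m
ew = 1.4440 - 2*0.10442 = 1.23516 m
A = 0.25 * 1.23516^2 * tan(17.1760 deg)
A = 0.1179 m^2


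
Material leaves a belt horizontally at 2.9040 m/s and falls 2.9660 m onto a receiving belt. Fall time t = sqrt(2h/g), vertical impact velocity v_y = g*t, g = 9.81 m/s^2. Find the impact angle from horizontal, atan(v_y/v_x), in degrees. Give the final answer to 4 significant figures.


t = sqrt(2*2.9660/9.81) = 0.777618 s
v_y = 9.81 * 0.777618 = 7.62843 m/s
angle = atan(7.62843 / 2.9040) = 69.16 deg


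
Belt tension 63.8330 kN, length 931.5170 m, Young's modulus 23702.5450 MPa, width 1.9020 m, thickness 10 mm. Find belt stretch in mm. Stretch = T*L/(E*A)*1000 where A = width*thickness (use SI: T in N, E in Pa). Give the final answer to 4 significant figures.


A = 1.9020 * 0.01 = 0.01902 m^2
Stretch = 63.8330*1000 * 931.5170 / (23702.5450e6 * 0.01902) * 1000
Stretch = 131.9 mm


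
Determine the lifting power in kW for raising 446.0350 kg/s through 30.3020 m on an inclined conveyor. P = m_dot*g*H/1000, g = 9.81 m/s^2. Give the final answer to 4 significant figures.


P = 446.0350 * 9.81 * 30.3020 / 1000
P = 132.6 kW


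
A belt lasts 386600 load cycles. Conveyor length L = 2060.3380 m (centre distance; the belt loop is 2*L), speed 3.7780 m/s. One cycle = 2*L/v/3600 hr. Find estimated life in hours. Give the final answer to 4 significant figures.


cycle_time = 2 * 2060.3380 / 3.7780 / 3600 = 0.302973 hr
life = 386600 * 0.302973 = 117100 hours


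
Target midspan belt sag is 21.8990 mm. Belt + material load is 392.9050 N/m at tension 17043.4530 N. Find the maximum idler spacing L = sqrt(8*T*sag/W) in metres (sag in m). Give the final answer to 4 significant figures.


sag = 21.8990/1000 = 0.021899 m
L = sqrt(8 * 17043.4530 * 0.021899 / 392.9050)
L = 2.757 m


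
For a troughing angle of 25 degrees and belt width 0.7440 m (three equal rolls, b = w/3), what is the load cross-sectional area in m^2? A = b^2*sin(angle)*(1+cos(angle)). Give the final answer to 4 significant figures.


b = 0.7440/3 = 0.248 m
A = 0.248^2 * sin(25 deg) * (1 + cos(25 deg))
A = 0.04955 m^2


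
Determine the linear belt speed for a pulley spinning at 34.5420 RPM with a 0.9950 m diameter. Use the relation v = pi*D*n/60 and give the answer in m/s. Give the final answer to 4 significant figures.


v = pi * 0.9950 * 34.5420 / 60
v = 1.800 m/s


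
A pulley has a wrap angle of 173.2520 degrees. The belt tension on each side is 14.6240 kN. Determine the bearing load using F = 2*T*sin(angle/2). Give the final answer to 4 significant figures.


F = 2 * 14.6240 * sin(173.2520/2 deg)
F = 29.20 kN


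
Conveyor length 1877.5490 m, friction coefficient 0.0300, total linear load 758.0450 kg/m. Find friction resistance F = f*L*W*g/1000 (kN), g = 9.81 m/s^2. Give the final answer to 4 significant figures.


F = 0.0300 * 1877.5490 * 758.0450 * 9.81 / 1000
F = 418.9 kN


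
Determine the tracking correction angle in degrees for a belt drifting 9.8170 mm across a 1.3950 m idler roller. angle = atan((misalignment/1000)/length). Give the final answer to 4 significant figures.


misalign_m = 9.8170 / 1000 = 0.009817 m
angle = atan(0.009817 / 1.3950)
angle = 0.4032 deg


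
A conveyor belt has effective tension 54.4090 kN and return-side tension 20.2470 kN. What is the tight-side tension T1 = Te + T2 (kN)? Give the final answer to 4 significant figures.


T1 = Te + T2 = 54.4090 + 20.2470
T1 = 74.66 kN


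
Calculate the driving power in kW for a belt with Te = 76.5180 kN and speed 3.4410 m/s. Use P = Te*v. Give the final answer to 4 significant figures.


P = Te * v = 76.5180 * 3.4410
P = 263.3 kW


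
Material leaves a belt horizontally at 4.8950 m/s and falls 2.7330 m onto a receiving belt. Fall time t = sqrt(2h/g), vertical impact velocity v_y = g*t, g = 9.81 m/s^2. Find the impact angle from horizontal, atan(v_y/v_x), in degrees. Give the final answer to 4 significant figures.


t = sqrt(2*2.7330/9.81) = 0.746449 s
v_y = 9.81 * 0.746449 = 7.32266 m/s
angle = atan(7.32266 / 4.8950) = 56.24 deg


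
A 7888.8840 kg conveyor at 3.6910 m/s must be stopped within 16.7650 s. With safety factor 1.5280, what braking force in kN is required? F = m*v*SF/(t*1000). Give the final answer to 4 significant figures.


F = 7888.8840 * 3.6910 / 16.7650 * 1.5280 / 1000
F = 2.654 kN


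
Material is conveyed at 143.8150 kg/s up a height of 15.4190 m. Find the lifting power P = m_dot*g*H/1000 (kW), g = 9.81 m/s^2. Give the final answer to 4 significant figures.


P = 143.8150 * 9.81 * 15.4190 / 1000
P = 21.75 kW


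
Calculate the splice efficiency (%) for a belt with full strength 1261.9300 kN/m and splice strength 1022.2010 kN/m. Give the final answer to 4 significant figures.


Eff = 1022.2010 / 1261.9300 * 100
Eff = 81.00 %


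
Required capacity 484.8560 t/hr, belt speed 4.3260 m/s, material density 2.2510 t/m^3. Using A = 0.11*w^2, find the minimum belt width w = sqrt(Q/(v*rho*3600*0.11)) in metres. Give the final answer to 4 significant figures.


A_req = 484.8560 / (4.3260 * 2.2510 * 3600) = 0.0138308 m^2
w = sqrt(0.0138308 / 0.11)
w = 0.3546 m


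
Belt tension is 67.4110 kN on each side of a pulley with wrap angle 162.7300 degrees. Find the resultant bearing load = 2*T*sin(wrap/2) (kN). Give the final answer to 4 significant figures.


F = 2 * 67.4110 * sin(162.7300/2 deg)
F = 133.3 kN


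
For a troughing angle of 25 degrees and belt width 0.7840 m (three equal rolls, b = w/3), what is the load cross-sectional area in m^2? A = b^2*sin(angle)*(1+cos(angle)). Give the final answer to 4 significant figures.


b = 0.7840/3 = 0.261333 m
A = 0.261333^2 * sin(25 deg) * (1 + cos(25 deg))
A = 0.05502 m^2


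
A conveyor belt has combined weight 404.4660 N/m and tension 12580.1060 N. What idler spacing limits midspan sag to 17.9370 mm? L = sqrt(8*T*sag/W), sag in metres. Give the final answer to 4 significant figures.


sag = 17.9370/1000 = 0.017937 m
L = sqrt(8 * 12580.1060 * 0.017937 / 404.4660)
L = 2.113 m


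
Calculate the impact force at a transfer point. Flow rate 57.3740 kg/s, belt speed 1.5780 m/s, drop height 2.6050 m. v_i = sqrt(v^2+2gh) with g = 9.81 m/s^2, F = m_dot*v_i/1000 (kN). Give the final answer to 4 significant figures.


v_i = sqrt(1.5780^2 + 2*9.81*2.6050) = 7.32121 m/s
F = 57.3740 * 7.32121 / 1000
F = 0.4200 kN


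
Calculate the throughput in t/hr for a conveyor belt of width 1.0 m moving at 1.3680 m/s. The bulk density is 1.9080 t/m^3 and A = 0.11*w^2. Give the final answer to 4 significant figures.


A = 0.11 * 1.0^2 = 0.11 m^2
C = 0.11 * 1.3680 * 1.9080 * 3600
C = 1034 t/hr


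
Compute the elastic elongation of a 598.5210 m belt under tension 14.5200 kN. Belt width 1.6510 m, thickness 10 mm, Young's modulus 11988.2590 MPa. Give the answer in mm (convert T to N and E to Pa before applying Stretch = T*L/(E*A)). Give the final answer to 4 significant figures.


A = 1.6510 * 0.01 = 0.01651 m^2
Stretch = 14.5200*1000 * 598.5210 / (11988.2590e6 * 0.01651) * 1000
Stretch = 43.91 mm


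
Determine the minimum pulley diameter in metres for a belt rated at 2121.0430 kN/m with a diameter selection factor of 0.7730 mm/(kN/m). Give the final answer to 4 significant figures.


D = 2121.0430 * 0.7730 / 1000
D = 1.640 m


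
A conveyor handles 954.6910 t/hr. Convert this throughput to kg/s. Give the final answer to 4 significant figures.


m_dot = 954.6910 * 1000 / 3600
m_dot = 265.2 kg/s


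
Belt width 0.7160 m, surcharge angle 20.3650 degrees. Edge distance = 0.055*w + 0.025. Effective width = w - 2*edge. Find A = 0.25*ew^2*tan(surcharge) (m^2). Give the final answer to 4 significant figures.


edge = 0.055*0.7160 + 0.025 = 0.06438 m
ew = 0.7160 - 2*0.06438 = 0.58724 m
A = 0.25 * 0.58724^2 * tan(20.3650 deg)
A = 0.03200 m^2


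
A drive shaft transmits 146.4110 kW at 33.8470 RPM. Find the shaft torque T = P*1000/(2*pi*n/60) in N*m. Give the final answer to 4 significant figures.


omega = 2*pi*33.8470/60 = 3.54445 rad/s
T = 146.4110*1000 / 3.54445
T = 41310 N*m


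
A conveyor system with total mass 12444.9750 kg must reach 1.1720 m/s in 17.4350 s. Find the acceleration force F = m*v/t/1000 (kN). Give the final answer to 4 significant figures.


F = 12444.9750 * 1.1720 / 17.4350 / 1000
F = 0.8366 kN


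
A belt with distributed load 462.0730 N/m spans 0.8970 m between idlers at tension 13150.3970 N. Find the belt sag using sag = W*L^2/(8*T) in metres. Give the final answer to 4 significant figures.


sag = 462.0730 * 0.8970^2 / (8 * 13150.3970)
sag = 0.003534 m


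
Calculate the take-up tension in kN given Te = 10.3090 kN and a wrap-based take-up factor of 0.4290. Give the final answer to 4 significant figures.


T_tu = 10.3090 * 0.4290
T_tu = 4.423 kN


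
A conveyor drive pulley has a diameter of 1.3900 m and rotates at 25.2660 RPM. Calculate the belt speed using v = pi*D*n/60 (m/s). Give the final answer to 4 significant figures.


v = pi * 1.3900 * 25.2660 / 60
v = 1.839 m/s


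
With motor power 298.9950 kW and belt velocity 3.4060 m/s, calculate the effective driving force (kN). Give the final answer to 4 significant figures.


Te = P / v = 298.9950 / 3.4060
Te = 87.78 kN


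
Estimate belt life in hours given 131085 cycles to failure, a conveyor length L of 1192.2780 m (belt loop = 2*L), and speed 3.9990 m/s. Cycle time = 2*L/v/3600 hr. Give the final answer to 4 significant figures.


cycle_time = 2 * 1192.2780 / 3.9990 / 3600 = 0.165636 hr
life = 131085 * 0.165636 = 21710 hours


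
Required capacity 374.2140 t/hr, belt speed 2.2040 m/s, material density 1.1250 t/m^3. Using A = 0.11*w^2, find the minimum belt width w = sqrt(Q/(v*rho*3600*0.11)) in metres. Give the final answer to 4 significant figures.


A_req = 374.2140 / (2.2040 * 1.1250 * 3600) = 0.0419231 m^2
w = sqrt(0.0419231 / 0.11)
w = 0.6173 m


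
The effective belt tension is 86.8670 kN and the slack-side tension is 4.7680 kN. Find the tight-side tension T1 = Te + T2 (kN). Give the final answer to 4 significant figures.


T1 = Te + T2 = 86.8670 + 4.7680
T1 = 91.64 kN


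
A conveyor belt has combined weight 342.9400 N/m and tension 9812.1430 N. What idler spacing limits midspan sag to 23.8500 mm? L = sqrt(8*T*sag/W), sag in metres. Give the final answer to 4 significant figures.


sag = 23.8500/1000 = 0.023850 m
L = sqrt(8 * 9812.1430 * 0.023850 / 342.9400)
L = 2.336 m


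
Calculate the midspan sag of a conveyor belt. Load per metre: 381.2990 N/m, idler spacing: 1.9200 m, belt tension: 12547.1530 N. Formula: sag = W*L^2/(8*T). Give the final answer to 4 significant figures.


sag = 381.2990 * 1.9200^2 / (8 * 12547.1530)
sag = 0.01400 m


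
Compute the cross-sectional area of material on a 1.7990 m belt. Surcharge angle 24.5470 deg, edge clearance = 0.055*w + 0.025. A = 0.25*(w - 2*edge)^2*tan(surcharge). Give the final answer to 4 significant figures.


edge = 0.055*1.7990 + 0.025 = 0.123945 m
ew = 1.7990 - 2*0.123945 = 1.55111 m
A = 0.25 * 1.55111^2 * tan(24.5470 deg)
A = 0.2747 m^2


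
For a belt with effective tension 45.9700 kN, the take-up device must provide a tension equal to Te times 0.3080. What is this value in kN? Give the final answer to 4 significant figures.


T_tu = 45.9700 * 0.3080
T_tu = 14.16 kN


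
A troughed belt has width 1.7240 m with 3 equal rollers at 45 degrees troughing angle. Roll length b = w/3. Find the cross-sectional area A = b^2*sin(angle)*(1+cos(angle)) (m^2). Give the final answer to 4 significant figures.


b = 1.7240/3 = 0.574667 m
A = 0.574667^2 * sin(45 deg) * (1 + cos(45 deg))
A = 0.3986 m^2


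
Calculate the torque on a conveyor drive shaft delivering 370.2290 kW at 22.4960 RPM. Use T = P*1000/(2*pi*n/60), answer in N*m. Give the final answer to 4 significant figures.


omega = 2*pi*22.4960/60 = 2.35578 rad/s
T = 370.2290*1000 / 2.35578
T = 157200 N*m


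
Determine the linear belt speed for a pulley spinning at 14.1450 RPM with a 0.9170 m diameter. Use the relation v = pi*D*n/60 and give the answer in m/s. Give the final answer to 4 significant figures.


v = pi * 0.9170 * 14.1450 / 60
v = 0.6792 m/s


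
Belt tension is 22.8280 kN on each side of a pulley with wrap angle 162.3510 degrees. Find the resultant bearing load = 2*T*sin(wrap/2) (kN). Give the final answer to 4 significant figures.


F = 2 * 22.8280 * sin(162.3510/2 deg)
F = 45.12 kN


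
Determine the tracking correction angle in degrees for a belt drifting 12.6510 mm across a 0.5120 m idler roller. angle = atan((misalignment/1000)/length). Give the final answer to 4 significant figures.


misalign_m = 12.6510 / 1000 = 0.012651 m
angle = atan(0.012651 / 0.5120)
angle = 1.415 deg


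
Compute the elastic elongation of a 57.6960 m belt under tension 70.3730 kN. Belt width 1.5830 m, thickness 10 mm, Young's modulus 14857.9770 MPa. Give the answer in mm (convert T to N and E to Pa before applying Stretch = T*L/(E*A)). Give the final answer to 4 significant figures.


A = 1.5830 * 0.01 = 0.01583 m^2
Stretch = 70.3730*1000 * 57.6960 / (14857.9770e6 * 0.01583) * 1000
Stretch = 17.26 mm


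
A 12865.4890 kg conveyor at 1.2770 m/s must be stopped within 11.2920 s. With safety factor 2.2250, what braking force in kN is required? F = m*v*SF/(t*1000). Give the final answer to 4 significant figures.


F = 12865.4890 * 1.2770 / 11.2920 * 2.2250 / 1000
F = 3.237 kN


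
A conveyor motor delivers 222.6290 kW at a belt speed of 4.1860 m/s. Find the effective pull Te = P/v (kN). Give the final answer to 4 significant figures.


Te = P / v = 222.6290 / 4.1860
Te = 53.18 kN


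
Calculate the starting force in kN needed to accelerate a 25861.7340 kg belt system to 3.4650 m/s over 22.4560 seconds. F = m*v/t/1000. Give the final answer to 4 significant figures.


F = 25861.7340 * 3.4650 / 22.4560 / 1000
F = 3.991 kN


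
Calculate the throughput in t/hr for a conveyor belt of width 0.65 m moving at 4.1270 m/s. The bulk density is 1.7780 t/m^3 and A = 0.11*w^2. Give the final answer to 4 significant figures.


A = 0.11 * 0.65^2 = 0.046475 m^2
C = 0.046475 * 4.1270 * 1.7780 * 3600
C = 1228 t/hr


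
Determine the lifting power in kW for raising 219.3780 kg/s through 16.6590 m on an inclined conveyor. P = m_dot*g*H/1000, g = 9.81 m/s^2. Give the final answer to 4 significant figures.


P = 219.3780 * 9.81 * 16.6590 / 1000
P = 35.85 kW


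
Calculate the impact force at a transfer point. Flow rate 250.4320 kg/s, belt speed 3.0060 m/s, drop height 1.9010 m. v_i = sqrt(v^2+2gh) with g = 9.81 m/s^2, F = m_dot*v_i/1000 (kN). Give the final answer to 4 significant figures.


v_i = sqrt(3.0060^2 + 2*9.81*1.9010) = 6.80688 m/s
F = 250.4320 * 6.80688 / 1000
F = 1.705 kN


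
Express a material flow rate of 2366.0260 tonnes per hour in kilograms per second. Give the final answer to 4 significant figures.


m_dot = 2366.0260 * 1000 / 3600
m_dot = 657.2 kg/s


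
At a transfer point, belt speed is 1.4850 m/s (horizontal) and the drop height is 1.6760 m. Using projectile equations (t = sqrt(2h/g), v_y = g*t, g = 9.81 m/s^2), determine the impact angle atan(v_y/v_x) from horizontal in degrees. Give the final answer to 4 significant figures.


t = sqrt(2*1.6760/9.81) = 0.584544 s
v_y = 9.81 * 0.584544 = 5.73438 m/s
angle = atan(5.73438 / 1.4850) = 75.48 deg


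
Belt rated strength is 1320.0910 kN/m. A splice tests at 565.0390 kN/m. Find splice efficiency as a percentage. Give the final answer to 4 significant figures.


Eff = 565.0390 / 1320.0910 * 100
Eff = 42.80 %


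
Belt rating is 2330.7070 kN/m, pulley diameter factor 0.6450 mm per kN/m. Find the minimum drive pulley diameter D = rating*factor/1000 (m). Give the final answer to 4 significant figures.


D = 2330.7070 * 0.6450 / 1000
D = 1.503 m


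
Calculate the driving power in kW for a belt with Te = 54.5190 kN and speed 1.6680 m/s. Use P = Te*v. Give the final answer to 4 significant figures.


P = Te * v = 54.5190 * 1.6680
P = 90.94 kW


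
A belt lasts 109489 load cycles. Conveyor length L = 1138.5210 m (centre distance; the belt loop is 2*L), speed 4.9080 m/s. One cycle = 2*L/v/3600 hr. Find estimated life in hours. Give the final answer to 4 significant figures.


cycle_time = 2 * 1138.5210 / 4.9080 / 3600 = 0.128874 hr
life = 109489 * 0.128874 = 14110 hours


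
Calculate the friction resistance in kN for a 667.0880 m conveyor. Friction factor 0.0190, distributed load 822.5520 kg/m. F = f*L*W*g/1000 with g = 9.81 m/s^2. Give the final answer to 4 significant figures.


F = 0.0190 * 667.0880 * 822.5520 * 9.81 / 1000
F = 102.3 kN


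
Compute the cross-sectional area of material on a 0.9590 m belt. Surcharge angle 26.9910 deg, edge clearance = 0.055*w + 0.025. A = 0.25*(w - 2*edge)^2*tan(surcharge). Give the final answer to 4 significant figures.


edge = 0.055*0.9590 + 0.025 = 0.077745 m
ew = 0.9590 - 2*0.077745 = 0.80351 m
A = 0.25 * 0.80351^2 * tan(26.9910 deg)
A = 0.08221 m^2


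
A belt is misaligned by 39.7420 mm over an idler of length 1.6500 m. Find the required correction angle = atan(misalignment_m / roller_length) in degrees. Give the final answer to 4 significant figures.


misalign_m = 39.7420 / 1000 = 0.039742 m
angle = atan(0.039742 / 1.6500)
angle = 1.380 deg


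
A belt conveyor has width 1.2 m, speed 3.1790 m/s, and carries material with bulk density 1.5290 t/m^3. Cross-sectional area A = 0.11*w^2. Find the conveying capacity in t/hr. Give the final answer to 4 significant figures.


A = 0.11 * 1.2^2 = 0.1584 m^2
C = 0.1584 * 3.1790 * 1.5290 * 3600
C = 2772 t/hr


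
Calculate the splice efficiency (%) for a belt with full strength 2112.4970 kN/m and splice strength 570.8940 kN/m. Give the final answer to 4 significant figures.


Eff = 570.8940 / 2112.4970 * 100
Eff = 27.02 %


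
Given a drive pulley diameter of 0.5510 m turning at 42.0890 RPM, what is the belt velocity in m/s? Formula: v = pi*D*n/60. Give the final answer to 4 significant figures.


v = pi * 0.5510 * 42.0890 / 60
v = 1.214 m/s


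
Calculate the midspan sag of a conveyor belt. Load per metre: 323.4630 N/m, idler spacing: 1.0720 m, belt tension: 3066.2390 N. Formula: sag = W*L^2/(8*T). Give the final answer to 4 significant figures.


sag = 323.4630 * 1.0720^2 / (8 * 3066.2390)
sag = 0.01515 m


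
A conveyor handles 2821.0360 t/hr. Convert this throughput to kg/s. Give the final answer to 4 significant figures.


m_dot = 2821.0360 * 1000 / 3600
m_dot = 783.6 kg/s


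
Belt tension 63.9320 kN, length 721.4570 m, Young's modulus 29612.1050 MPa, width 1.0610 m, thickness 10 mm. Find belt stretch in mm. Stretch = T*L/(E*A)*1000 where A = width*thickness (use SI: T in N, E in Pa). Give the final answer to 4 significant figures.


A = 1.0610 * 0.01 = 0.01061 m^2
Stretch = 63.9320*1000 * 721.4570 / (29612.1050e6 * 0.01061) * 1000
Stretch = 146.8 mm


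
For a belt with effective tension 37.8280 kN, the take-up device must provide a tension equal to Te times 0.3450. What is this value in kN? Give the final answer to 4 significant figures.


T_tu = 37.8280 * 0.3450
T_tu = 13.05 kN


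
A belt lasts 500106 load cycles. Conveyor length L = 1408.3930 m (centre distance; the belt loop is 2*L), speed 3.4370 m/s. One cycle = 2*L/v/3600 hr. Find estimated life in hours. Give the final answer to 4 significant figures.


cycle_time = 2 * 1408.3930 / 3.4370 / 3600 = 0.227652 hr
life = 500106 * 0.227652 = 113900 hours


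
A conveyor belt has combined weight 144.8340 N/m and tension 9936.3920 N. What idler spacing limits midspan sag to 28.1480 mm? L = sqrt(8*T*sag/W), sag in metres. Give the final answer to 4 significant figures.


sag = 28.1480/1000 = 0.028148 m
L = sqrt(8 * 9936.3920 * 0.028148 / 144.8340)
L = 3.931 m


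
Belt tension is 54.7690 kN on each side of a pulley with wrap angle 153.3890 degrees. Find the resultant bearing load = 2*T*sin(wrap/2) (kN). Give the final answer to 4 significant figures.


F = 2 * 54.7690 * sin(153.3890/2 deg)
F = 106.6 kN


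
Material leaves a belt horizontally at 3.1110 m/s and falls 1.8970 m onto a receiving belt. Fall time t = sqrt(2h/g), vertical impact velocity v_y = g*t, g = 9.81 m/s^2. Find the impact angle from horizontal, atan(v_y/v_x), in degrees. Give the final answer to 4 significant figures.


t = sqrt(2*1.8970/9.81) = 0.621891 s
v_y = 9.81 * 0.621891 = 6.10075 m/s
angle = atan(6.10075 / 3.1110) = 62.98 deg


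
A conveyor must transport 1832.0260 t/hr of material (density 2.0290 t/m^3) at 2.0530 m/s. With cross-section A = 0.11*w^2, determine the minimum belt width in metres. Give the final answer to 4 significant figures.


A_req = 1832.0260 / (2.0530 * 2.0290 * 3600) = 0.122168 m^2
w = sqrt(0.122168 / 0.11)
w = 1.054 m


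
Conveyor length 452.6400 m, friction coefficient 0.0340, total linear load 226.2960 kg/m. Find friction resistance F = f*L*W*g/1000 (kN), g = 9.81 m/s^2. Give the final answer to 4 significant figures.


F = 0.0340 * 452.6400 * 226.2960 * 9.81 / 1000
F = 34.16 kN
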